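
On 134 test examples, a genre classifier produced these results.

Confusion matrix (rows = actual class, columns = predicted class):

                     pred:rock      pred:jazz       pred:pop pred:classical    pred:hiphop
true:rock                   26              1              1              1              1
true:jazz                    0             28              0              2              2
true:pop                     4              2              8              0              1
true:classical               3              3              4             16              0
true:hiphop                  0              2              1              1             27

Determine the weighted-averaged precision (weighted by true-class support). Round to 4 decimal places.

Per-class precision (TP/(TP+FP)):
  rock: TP=26, FP=0+4+3+0=7 → 26/33 = 0.78788
  jazz: TP=28, FP=1+2+3+2=8 → 28/36 = 0.77778
  pop: TP=8, FP=1+0+4+1=6 → 8/14 = 0.57143
  classical: TP=16, FP=1+2+0+1=4 → 16/20 = 0.80000
  hiphop: TP=27, FP=1+2+1+0=4 → 27/31 = 0.87097
Weighted-precision = Σ (supportᵢ/N)·precisionᵢ with N=134: (30/134)·0.78788 + (32/134)·0.77778 + (15/134)·0.57143 + (26/134)·0.80000 + (31/134)·0.87097 = 0.7828

0.7828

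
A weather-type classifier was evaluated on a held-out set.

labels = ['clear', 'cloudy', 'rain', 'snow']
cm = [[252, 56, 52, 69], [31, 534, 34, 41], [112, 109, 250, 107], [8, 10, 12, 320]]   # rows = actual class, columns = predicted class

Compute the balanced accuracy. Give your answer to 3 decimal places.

0.692

Balanced accuracy = mean of per-class recall.
  clear: recall = 252/429 = 0.5874
  cloudy: recall = 534/640 = 0.8344
  rain: recall = 250/578 = 0.4325
  snow: recall = 320/350 = 0.9143
Mean = (0.5874 + 0.8344 + 0.4325 + 0.9143) / 4 = 0.692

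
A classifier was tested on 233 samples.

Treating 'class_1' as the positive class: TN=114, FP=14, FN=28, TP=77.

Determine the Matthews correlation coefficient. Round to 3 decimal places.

0.636

MCC = (TP·TN − FP·FN) / √((TP+FP)(TP+FN)(TN+FP)(TN+FN))
Numerator = 77·114 − 14·28 = 8386
Denominator = √(91·105·128·142) = √173671680 = 13178.4551
MCC = 8386 / 13178.4551 = 0.636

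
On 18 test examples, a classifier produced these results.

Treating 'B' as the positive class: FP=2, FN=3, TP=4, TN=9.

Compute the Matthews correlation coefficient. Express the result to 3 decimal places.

MCC = (TP·TN − FP·FN) / √((TP+FP)(TP+FN)(TN+FP)(TN+FN))
Numerator = 4·9 − 2·3 = 30
Denominator = √(6·7·11·12) = √5544 = 74.4580
MCC = 30 / 74.4580 = 0.403

0.403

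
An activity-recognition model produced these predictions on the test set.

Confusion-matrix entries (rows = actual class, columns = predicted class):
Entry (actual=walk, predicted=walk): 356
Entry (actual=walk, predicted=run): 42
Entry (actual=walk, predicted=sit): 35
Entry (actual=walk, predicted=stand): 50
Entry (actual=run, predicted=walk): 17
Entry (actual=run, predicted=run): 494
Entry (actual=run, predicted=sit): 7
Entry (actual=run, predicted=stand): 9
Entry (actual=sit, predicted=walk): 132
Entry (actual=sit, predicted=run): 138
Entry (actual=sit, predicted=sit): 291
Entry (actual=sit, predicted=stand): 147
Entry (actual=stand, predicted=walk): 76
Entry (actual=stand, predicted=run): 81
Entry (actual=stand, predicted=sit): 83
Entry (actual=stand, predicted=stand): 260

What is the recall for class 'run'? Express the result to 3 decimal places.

Take TP from the diagonal, FP from the rest of the 'run' prediction marginal, FN from the rest of the 'run' actual marginal.
recall = TP/(TP+FN).
run: TP=494, FN=17+7+9=33 → 494/527 = 0.9374

0.937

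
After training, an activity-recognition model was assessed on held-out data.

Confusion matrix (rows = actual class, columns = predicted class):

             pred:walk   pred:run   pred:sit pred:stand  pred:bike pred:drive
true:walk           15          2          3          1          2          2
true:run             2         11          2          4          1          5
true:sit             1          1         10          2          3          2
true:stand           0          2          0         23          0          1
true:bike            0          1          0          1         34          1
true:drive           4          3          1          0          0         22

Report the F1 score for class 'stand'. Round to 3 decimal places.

0.807

Treat 'stand' as positive and all other classes as negative.
F1 score = 2·TP/(2·TP+FP+FN).
stand: TP=23, FP=1+4+2+1+0=8, FN=0+2+0+0+1=3 → 46/57 = 0.8070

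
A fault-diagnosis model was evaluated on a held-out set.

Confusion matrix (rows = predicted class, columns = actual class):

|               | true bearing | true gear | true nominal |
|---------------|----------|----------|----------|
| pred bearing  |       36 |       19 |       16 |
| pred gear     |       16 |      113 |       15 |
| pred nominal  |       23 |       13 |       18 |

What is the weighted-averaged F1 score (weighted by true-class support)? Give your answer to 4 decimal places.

0.6227

Per-class F1 score (2·TP/(2·TP+FP+FN)):
  bearing: TP=36, FP=19+16=35, FN=16+23=39 → 72/146 = 0.49315
  gear: TP=113, FP=16+15=31, FN=19+13=32 → 226/289 = 0.78201
  nominal: TP=18, FP=23+13=36, FN=16+15=31 → 36/103 = 0.34951
Weighted-F1 score = Σ (supportᵢ/N)·F1 scoreᵢ with N=269: (75/269)·0.49315 + (145/269)·0.78201 + (49/269)·0.34951 = 0.6227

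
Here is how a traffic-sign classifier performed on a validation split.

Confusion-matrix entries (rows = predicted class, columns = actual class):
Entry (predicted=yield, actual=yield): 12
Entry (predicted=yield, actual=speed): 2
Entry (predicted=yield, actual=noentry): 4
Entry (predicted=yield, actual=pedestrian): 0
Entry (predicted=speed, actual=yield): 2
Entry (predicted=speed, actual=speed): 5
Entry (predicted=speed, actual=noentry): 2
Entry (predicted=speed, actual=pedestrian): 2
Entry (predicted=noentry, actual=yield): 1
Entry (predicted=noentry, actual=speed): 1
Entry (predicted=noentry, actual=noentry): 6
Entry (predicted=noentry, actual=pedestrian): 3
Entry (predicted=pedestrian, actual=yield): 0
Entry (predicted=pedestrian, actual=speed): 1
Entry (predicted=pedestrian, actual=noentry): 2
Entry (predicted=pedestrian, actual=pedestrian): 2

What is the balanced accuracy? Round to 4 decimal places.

Balanced accuracy = mean of per-class recall.
  yield: recall = 12/15 = 0.80000
  speed: recall = 5/9 = 0.55556
  noentry: recall = 6/14 = 0.42857
  pedestrian: recall = 2/7 = 0.28571
Mean = (0.80000 + 0.55556 + 0.42857 + 0.28571) / 4 = 0.5175

0.5175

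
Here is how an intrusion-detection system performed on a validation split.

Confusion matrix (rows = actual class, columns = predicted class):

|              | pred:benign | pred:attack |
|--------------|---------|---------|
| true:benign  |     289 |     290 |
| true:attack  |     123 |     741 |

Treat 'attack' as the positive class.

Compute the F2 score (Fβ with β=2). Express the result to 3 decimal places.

0.826

Fβ = (1+β²)·TP / ((1+β²)·TP + β²·FN + FP), with β²=4
= 5·741 / (5·741 + 4·123 + 290) = 0.826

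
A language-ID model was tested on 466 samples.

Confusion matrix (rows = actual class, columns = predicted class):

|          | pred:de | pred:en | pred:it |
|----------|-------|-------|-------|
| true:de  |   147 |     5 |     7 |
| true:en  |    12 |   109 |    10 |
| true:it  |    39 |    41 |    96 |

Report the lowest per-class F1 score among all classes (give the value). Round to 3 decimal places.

Per-class F1 score (2·TP/(2·TP+FP+FN)):
  de: TP=147, FP=12+39=51, FN=5+7=12 → 294/357 = 0.8235
  en: TP=109, FP=5+41=46, FN=12+10=22 → 218/286 = 0.7622
  it: TP=96, FP=7+10=17, FN=39+41=80 → 192/289 = 0.6644
Lowest is class 'it' with F1 score = 0.664.

0.664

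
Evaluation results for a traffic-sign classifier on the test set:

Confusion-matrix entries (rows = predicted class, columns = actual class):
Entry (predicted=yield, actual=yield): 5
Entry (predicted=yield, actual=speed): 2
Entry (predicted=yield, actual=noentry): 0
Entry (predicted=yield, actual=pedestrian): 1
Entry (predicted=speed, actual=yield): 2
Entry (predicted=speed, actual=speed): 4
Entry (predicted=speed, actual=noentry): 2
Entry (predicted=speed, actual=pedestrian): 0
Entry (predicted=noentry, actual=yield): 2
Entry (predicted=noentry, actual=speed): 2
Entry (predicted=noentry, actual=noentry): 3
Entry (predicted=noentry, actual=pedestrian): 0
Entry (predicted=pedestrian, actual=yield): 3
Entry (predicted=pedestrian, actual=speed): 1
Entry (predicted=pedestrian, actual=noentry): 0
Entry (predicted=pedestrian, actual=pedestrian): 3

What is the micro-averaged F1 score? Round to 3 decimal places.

0.500

Micro-averaging pools counts across classes: ΣTP=15, ΣFP=15, ΣFN=15.
Micro-F1 score = 2·TP/(2·TP+FP+FN) on pooled counts = 0.500 (equals overall accuracy in single-label multiclass).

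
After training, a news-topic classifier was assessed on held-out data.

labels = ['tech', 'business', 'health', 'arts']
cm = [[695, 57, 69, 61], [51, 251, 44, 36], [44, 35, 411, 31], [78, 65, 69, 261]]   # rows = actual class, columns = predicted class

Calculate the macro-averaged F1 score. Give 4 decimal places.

Per-class F1 score (2·TP/(2·TP+FP+FN)):
  tech: TP=695, FP=51+44+78=173, FN=57+69+61=187 → 1390/1750 = 0.79429
  business: TP=251, FP=57+35+65=157, FN=51+44+36=131 → 502/790 = 0.63544
  health: TP=411, FP=69+44+69=182, FN=44+35+31=110 → 822/1114 = 0.73788
  arts: TP=261, FP=61+36+31=128, FN=78+65+69=212 → 522/862 = 0.60557
Macro-F1 score = mean = (0.79429 + 0.63544 + 0.73788 + 0.60557) / 4 = 0.6933

0.6933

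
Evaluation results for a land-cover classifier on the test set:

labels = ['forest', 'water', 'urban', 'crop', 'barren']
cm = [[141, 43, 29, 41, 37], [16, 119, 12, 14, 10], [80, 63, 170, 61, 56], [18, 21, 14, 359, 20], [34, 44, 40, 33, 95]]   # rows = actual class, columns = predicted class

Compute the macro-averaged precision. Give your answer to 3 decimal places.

Per-class precision (TP/(TP+FP)):
  forest: TP=141, FP=16+80+18+34=148 → 141/289 = 0.4879
  water: TP=119, FP=43+63+21+44=171 → 119/290 = 0.4103
  urban: TP=170, FP=29+12+14+40=95 → 170/265 = 0.6415
  crop: TP=359, FP=41+14+61+33=149 → 359/508 = 0.7067
  barren: TP=95, FP=37+10+56+20=123 → 95/218 = 0.4358
Macro-precision = mean = (0.4879 + 0.4103 + 0.6415 + 0.7067 + 0.4358) / 5 = 0.536

0.536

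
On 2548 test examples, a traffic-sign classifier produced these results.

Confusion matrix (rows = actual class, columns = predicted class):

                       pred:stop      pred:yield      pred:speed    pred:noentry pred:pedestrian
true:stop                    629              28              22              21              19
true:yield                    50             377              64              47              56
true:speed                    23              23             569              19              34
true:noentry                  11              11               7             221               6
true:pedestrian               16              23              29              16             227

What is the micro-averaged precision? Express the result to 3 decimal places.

0.794

Micro-averaging pools counts across classes: ΣTP=2023, ΣFP=525, ΣFN=525.
Micro-precision = TP/(TP+FP) on pooled counts = 0.794 (equals overall accuracy in single-label multiclass).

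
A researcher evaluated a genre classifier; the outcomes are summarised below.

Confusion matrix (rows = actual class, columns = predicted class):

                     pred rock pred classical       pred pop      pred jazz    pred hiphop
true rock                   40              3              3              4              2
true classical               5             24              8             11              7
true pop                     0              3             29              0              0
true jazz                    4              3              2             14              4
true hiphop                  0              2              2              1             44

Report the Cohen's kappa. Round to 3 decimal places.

Observed agreement pₒ = trace/N = 151/215 = 0.7023
Expected agreement pₑ = Σ (rowᵢ·colᵢ)/N² = (52·49 + 55·35 + 32·44 + 27·30 + 49·57)/215² = 0.2052
κ = (pₒ − pₑ)/(1 − pₑ) = (0.7023 − 0.2052)/(1 − 0.2052) = 0.625

0.625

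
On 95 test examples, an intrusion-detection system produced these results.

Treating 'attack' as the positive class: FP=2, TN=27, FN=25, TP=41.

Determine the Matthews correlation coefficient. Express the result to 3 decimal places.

MCC = (TP·TN − FP·FN) / √((TP+FP)(TP+FN)(TN+FP)(TN+FN))
Numerator = 41·27 − 2·25 = 1057
Denominator = √(43·66·29·52) = √4279704 = 2068.7445
MCC = 1057 / 2068.7445 = 0.511

0.511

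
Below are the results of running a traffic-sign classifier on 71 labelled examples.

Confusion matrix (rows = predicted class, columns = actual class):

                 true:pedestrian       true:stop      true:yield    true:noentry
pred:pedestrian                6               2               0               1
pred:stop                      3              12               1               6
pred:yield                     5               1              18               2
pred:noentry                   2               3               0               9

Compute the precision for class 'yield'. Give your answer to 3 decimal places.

0.692

Take TP from the diagonal, FP from the rest of the 'yield' prediction marginal, FN from the rest of the 'yield' actual marginal.
precision = TP/(TP+FP).
yield: TP=18, FP=5+1+2=8 → 18/26 = 0.6923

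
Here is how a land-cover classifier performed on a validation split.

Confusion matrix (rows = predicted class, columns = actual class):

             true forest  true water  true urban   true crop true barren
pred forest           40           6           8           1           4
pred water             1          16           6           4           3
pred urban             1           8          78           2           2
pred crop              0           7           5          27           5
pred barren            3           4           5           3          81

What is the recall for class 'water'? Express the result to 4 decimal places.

Take TP from the diagonal, FP from the rest of the 'water' prediction marginal, FN from the rest of the 'water' actual marginal.
recall = TP/(TP+FN).
water: TP=16, FN=6+8+7+4=25 → 16/41 = 0.39024

0.3902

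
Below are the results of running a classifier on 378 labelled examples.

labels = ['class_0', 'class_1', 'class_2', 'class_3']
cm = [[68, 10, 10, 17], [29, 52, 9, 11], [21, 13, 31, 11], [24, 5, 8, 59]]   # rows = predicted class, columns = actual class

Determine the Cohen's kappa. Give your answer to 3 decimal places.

0.401

Observed agreement pₒ = trace/N = 210/378 = 0.5556
Expected agreement pₑ = Σ (rowᵢ·colᵢ)/N² = (142·105 + 80·101 + 58·76 + 98·96)/378² = 0.2576
κ = (pₒ − pₑ)/(1 − pₑ) = (0.5556 − 0.2576)/(1 − 0.2576) = 0.401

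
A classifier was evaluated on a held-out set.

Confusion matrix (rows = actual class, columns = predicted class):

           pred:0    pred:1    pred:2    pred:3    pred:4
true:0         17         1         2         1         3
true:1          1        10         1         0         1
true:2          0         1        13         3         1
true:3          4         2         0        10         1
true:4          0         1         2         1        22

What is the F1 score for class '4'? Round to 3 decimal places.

0.815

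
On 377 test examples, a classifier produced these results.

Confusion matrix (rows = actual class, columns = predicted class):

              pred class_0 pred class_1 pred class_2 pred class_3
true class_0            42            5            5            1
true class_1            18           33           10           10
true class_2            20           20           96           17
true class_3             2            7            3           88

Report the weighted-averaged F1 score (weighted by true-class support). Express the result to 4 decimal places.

Per-class F1 score (2·TP/(2·TP+FP+FN)):
  class_0: TP=42, FP=18+20+2=40, FN=5+5+1=11 → 84/135 = 0.62222
  class_1: TP=33, FP=5+20+7=32, FN=18+10+10=38 → 66/136 = 0.48529
  class_2: TP=96, FP=5+10+3=18, FN=20+20+17=57 → 192/267 = 0.71910
  class_3: TP=88, FP=1+10+17=28, FN=2+7+3=12 → 176/216 = 0.81481
Weighted-F1 score = Σ (supportᵢ/N)·F1 scoreᵢ with N=377: (53/377)·0.62222 + (71/377)·0.48529 + (153/377)·0.71910 + (100/377)·0.81481 = 0.6868

0.6868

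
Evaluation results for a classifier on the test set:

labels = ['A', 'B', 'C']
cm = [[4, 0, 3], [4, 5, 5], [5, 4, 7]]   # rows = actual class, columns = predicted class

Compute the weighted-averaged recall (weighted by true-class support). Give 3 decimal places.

0.432

Per-class recall (TP/(TP+FN)):
  A: TP=4, FN=0+3=3 → 4/7 = 0.5714
  B: TP=5, FN=4+5=9 → 5/14 = 0.3571
  C: TP=7, FN=5+4=9 → 7/16 = 0.4375
Weighted-recall = Σ (supportᵢ/N)·recallᵢ with N=37: (7/37)·0.5714 + (14/37)·0.3571 + (16/37)·0.4375 = 0.432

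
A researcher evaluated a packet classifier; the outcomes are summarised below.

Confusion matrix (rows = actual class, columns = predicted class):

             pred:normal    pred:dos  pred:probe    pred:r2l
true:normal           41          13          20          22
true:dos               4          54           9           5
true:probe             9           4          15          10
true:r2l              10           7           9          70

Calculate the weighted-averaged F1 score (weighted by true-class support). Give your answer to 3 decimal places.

0.595

Per-class F1 score (2·TP/(2·TP+FP+FN)):
  normal: TP=41, FP=4+9+10=23, FN=13+20+22=55 → 82/160 = 0.5125
  dos: TP=54, FP=13+4+7=24, FN=4+9+5=18 → 108/150 = 0.7200
  probe: TP=15, FP=20+9+9=38, FN=9+4+10=23 → 30/91 = 0.3297
  r2l: TP=70, FP=22+5+10=37, FN=10+7+9=26 → 140/203 = 0.6897
Weighted-F1 score = Σ (supportᵢ/N)·F1 scoreᵢ with N=302: (96/302)·0.5125 + (72/302)·0.7200 + (38/302)·0.3297 + (96/302)·0.6897 = 0.595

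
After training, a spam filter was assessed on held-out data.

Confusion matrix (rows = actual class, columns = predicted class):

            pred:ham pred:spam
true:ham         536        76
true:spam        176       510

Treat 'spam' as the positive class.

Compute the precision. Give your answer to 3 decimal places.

0.870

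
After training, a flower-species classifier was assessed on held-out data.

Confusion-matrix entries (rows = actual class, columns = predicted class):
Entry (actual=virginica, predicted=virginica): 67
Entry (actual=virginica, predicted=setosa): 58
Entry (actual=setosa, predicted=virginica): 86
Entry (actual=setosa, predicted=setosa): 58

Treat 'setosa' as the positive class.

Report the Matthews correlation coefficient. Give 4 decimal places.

MCC = (TP·TN − FP·FN) / √((TP+FP)(TP+FN)(TN+FP)(TN+FN))
Numerator = 58·67 − 58·86 = -1102
Denominator = √(116·144·125·153) = √319464000 = 17873.5559
MCC = -1102 / 17873.5559 = -0.0617

-0.0617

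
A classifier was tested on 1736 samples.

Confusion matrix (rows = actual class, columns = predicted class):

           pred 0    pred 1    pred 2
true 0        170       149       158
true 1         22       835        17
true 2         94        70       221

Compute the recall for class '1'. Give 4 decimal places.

0.9554

Treat '1' as positive and all other classes as negative.
recall = TP/(TP+FN).
1: TP=835, FN=22+17=39 → 835/874 = 0.95538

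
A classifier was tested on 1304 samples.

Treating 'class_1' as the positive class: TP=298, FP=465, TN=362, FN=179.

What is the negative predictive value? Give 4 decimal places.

0.6691

NPV = TN/(TN+FN) = 362/(362+179) = 0.6691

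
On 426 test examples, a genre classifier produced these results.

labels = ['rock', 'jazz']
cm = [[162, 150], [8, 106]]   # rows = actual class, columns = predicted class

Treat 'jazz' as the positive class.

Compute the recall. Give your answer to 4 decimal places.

0.9298

Recall = TP/(TP+FN) = 106/(106+8) = 106/114 = 0.9298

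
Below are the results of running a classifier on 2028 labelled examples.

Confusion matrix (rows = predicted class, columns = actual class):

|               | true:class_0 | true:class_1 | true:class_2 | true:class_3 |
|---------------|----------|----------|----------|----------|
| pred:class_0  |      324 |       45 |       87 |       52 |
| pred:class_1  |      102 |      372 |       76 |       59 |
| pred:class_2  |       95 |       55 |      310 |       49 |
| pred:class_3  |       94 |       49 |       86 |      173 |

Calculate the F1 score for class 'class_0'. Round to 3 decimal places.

F1 score = 2·TP/(2·TP+FP+FN).
class_0: TP=324, FP=45+87+52=184, FN=102+95+94=291 → 648/1123 = 0.5770

0.577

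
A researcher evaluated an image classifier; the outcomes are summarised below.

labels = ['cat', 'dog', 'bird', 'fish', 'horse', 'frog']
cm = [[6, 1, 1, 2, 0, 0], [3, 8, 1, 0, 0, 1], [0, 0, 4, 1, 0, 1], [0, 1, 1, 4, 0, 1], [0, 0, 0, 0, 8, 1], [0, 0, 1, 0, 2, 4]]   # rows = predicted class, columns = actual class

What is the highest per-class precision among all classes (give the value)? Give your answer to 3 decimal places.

0.889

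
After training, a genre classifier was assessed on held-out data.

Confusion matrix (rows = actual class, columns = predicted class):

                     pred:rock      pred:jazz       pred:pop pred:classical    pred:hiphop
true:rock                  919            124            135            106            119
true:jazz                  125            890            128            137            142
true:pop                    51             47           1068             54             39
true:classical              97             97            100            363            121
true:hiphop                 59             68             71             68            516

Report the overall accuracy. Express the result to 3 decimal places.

Accuracy = trace / total = (919+890+1068+363+516=3756) / 5644 = 3756/5644 = 0.665

0.665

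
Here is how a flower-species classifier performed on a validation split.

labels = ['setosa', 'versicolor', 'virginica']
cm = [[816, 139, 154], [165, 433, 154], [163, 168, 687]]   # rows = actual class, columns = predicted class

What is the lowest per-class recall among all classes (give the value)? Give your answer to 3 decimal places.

Per-class recall (TP/(TP+FN)):
  setosa: TP=816, FN=139+154=293 → 816/1109 = 0.7358
  versicolor: TP=433, FN=165+154=319 → 433/752 = 0.5758
  virginica: TP=687, FN=163+168=331 → 687/1018 = 0.6749
Lowest is class 'versicolor' with recall = 0.576.

0.576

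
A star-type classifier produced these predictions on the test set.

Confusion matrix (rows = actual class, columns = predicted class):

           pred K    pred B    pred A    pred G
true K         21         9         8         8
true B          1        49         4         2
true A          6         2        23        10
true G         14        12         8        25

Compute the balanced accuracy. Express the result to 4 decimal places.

0.5791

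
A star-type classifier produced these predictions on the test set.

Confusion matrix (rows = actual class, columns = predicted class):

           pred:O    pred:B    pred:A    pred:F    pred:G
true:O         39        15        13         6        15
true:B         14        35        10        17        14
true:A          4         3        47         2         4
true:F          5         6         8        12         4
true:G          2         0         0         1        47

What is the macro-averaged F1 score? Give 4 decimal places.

0.5389

Per-class F1 score (2·TP/(2·TP+FP+FN)):
  O: TP=39, FP=14+4+5+2=25, FN=15+13+6+15=49 → 78/152 = 0.51316
  B: TP=35, FP=15+3+6+0=24, FN=14+10+17+14=55 → 70/149 = 0.46980
  A: TP=47, FP=13+10+8+0=31, FN=4+3+2+4=13 → 94/138 = 0.68116
  F: TP=12, FP=6+17+2+1=26, FN=5+6+8+4=23 → 24/73 = 0.32877
  G: TP=47, FP=15+14+4+4=37, FN=2+0+0+1=3 → 94/134 = 0.70149
Macro-F1 score = mean = (0.51316 + 0.46980 + 0.68116 + 0.32877 + 0.70149) / 5 = 0.5389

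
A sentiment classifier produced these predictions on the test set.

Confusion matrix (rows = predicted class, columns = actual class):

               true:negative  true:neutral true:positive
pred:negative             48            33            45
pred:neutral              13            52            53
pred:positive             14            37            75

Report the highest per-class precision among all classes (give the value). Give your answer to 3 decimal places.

Per-class precision (TP/(TP+FP)):
  negative: TP=48, FP=33+45=78 → 48/126 = 0.3810
  neutral: TP=52, FP=13+53=66 → 52/118 = 0.4407
  positive: TP=75, FP=14+37=51 → 75/126 = 0.5952
Highest is class 'positive' with precision = 0.595.

0.595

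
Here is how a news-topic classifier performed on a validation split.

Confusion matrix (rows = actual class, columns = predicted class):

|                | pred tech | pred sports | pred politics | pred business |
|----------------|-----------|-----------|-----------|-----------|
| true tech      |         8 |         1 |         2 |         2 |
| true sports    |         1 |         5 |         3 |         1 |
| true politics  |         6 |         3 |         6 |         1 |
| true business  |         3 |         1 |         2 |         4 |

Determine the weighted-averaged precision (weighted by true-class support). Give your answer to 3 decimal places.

0.473

Per-class precision (TP/(TP+FP)):
  tech: TP=8, FP=1+6+3=10 → 8/18 = 0.4444
  sports: TP=5, FP=1+3+1=5 → 5/10 = 0.5000
  politics: TP=6, FP=2+3+2=7 → 6/13 = 0.4615
  business: TP=4, FP=2+1+1=4 → 4/8 = 0.5000
Weighted-precision = Σ (supportᵢ/N)·precisionᵢ with N=49: (13/49)·0.4444 + (10/49)·0.5000 + (16/49)·0.4615 + (10/49)·0.5000 = 0.473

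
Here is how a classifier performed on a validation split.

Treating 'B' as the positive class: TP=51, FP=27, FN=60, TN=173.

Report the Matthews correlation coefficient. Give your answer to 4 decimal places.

MCC = (TP·TN − FP·FN) / √((TP+FP)(TP+FN)(TN+FP)(TN+FN))
Numerator = 51·173 − 27·60 = 7203
Denominator = √(78·111·200·233) = √403462800 = 20086.3834
MCC = 7203 / 20086.3834 = 0.3586

0.3586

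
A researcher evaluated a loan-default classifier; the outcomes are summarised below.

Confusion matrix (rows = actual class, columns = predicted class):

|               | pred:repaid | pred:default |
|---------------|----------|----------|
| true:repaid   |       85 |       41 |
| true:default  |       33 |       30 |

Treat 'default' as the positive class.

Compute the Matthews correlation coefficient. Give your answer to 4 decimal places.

MCC = (TP·TN − FP·FN) / √((TP+FP)(TP+FN)(TN+FP)(TN+FN))
Numerator = 30·85 − 41·33 = 1197
Denominator = √(71·63·126·118) = √66504564 = 8155.0330
MCC = 1197 / 8155.0330 = 0.1468

0.1468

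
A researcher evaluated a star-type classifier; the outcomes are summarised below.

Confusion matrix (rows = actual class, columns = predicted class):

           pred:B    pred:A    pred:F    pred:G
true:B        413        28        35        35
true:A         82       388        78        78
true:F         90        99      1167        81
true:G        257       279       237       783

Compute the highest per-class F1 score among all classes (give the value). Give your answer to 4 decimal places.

0.7901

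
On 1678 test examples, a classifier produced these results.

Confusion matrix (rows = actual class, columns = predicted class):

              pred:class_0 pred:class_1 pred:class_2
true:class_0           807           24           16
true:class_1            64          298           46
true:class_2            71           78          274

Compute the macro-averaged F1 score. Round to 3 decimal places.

0.787

Per-class F1 score (2·TP/(2·TP+FP+FN)):
  class_0: TP=807, FP=64+71=135, FN=24+16=40 → 1614/1789 = 0.9022
  class_1: TP=298, FP=24+78=102, FN=64+46=110 → 596/808 = 0.7376
  class_2: TP=274, FP=16+46=62, FN=71+78=149 → 548/759 = 0.7220
Macro-F1 score = mean = (0.9022 + 0.7376 + 0.7220) / 3 = 0.787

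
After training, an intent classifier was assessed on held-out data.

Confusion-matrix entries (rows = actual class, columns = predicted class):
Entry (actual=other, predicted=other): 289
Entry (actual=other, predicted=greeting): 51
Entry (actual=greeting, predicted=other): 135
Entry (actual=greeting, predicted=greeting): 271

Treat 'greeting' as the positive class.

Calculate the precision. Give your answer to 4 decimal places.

Precision = TP/(TP+FP) = 271/(271+51) = 271/322 = 0.8416

0.8416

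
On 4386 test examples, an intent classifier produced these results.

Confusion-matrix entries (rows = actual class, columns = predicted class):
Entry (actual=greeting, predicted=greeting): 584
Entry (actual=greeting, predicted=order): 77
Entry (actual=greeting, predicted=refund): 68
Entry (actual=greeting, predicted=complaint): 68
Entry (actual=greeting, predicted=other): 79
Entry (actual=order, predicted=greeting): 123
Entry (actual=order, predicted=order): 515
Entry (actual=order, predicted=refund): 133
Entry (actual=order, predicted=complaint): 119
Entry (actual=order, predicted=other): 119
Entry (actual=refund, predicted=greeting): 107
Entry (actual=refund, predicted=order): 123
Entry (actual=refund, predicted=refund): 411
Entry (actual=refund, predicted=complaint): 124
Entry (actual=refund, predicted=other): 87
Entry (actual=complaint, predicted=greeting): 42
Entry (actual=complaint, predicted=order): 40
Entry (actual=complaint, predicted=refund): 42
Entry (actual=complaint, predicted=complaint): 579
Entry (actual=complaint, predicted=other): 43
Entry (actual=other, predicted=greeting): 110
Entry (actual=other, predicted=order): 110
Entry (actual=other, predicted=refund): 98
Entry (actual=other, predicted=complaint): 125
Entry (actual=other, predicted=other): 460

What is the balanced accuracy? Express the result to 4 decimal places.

Balanced accuracy = mean of per-class recall.
  greeting: recall = 584/876 = 0.66667
  order: recall = 515/1009 = 0.51041
  refund: recall = 411/852 = 0.48239
  complaint: recall = 579/746 = 0.77614
  other: recall = 460/903 = 0.50941
Mean = (0.66667 + 0.51041 + 0.48239 + 0.77614 + 0.50941) / 5 = 0.5890

0.5890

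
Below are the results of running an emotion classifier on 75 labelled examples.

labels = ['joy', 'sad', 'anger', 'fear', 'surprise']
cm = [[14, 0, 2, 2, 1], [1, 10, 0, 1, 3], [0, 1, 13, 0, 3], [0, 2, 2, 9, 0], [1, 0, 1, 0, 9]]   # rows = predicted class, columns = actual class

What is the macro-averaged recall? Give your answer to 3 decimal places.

Per-class recall (TP/(TP+FN)):
  joy: TP=14, FN=1+0+0+1=2 → 14/16 = 0.8750
  sad: TP=10, FN=0+1+2+0=3 → 10/13 = 0.7692
  anger: TP=13, FN=2+0+2+1=5 → 13/18 = 0.7222
  fear: TP=9, FN=2+1+0+0=3 → 9/12 = 0.7500
  surprise: TP=9, FN=1+3+3+0=7 → 9/16 = 0.5625
Macro-recall = mean = (0.8750 + 0.7692 + 0.7222 + 0.7500 + 0.5625) / 5 = 0.736

0.736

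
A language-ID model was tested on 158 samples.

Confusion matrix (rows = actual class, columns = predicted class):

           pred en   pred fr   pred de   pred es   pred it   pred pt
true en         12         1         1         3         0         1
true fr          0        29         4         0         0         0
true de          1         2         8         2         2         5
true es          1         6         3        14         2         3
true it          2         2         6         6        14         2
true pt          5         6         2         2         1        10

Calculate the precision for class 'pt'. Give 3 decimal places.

0.476

Treat 'pt' as positive and all other classes as negative.
precision = TP/(TP+FP).
pt: TP=10, FP=1+0+5+3+2=11 → 10/21 = 0.4762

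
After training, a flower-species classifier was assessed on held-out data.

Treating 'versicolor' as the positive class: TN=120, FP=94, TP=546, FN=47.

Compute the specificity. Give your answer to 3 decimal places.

0.561

Specificity = TN/(TN+FP) = 120/(120+94) = 0.561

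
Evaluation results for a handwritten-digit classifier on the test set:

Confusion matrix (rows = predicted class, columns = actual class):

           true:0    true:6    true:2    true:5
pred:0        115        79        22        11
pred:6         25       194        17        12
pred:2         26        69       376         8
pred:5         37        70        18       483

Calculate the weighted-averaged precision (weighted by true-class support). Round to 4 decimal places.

Per-class precision (TP/(TP+FP)):
  0: TP=115, FP=79+22+11=112 → 115/227 = 0.50661
  6: TP=194, FP=25+17+12=54 → 194/248 = 0.78226
  2: TP=376, FP=26+69+8=103 → 376/479 = 0.78497
  5: TP=483, FP=37+70+18=125 → 483/608 = 0.79441
Weighted-precision = Σ (supportᵢ/N)·precisionᵢ with N=1562: (203/1562)·0.50661 + (412/1562)·0.78226 + (433/1562)·0.78497 + (514/1562)·0.79441 = 0.7512

0.7512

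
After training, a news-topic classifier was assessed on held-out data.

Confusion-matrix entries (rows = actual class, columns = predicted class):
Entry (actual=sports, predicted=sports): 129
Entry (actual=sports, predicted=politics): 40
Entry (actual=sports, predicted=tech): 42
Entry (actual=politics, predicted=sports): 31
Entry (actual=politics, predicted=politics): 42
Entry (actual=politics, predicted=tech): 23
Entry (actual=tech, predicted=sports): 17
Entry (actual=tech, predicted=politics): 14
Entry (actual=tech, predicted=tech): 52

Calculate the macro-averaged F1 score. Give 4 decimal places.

0.5408

Per-class F1 score (2·TP/(2·TP+FP+FN)):
  sports: TP=129, FP=31+17=48, FN=40+42=82 → 258/388 = 0.66495
  politics: TP=42, FP=40+14=54, FN=31+23=54 → 84/192 = 0.43750
  tech: TP=52, FP=42+23=65, FN=17+14=31 → 104/200 = 0.52000
Macro-F1 score = mean = (0.66495 + 0.43750 + 0.52000) / 3 = 0.5408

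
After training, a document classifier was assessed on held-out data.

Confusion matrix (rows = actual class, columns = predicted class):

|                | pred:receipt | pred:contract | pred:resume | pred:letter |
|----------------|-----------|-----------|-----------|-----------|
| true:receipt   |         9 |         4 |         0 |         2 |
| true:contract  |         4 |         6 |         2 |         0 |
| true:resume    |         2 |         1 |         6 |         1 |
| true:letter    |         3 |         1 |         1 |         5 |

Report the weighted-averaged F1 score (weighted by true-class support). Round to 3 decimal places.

Per-class F1 score (2·TP/(2·TP+FP+FN)):
  receipt: TP=9, FP=4+2+3=9, FN=4+0+2=6 → 18/33 = 0.5455
  contract: TP=6, FP=4+1+1=6, FN=4+2+0=6 → 12/24 = 0.5000
  resume: TP=6, FP=0+2+1=3, FN=2+1+1=4 → 12/19 = 0.6316
  letter: TP=5, FP=2+0+1=3, FN=3+1+1=5 → 10/18 = 0.5556
Weighted-F1 score = Σ (supportᵢ/N)·F1 scoreᵢ with N=47: (15/47)·0.5455 + (12/47)·0.5000 + (10/47)·0.6316 + (10/47)·0.5556 = 0.554

0.554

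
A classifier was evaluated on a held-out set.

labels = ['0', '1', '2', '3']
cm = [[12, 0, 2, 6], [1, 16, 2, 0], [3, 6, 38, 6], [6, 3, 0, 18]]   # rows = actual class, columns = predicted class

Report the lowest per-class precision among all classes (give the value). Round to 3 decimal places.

Per-class precision (TP/(TP+FP)):
  0: TP=12, FP=1+3+6=10 → 12/22 = 0.5455
  1: TP=16, FP=0+6+3=9 → 16/25 = 0.6400
  2: TP=38, FP=2+2+0=4 → 38/42 = 0.9048
  3: TP=18, FP=6+0+6=12 → 18/30 = 0.6000
Lowest is class '0' with precision = 0.545.

0.545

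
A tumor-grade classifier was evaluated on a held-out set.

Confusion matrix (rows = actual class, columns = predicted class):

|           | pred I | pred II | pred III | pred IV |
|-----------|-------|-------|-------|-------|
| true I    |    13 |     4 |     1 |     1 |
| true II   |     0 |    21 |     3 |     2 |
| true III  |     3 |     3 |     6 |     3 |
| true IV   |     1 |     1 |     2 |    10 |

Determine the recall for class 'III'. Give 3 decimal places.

One-vs-rest for 'III': TP = diagonal; FP = other classes predicted 'III'; FN = 'III' predicted as other.
recall = TP/(TP+FN).
III: TP=6, FN=3+3+3=9 → 6/15 = 0.4000

0.400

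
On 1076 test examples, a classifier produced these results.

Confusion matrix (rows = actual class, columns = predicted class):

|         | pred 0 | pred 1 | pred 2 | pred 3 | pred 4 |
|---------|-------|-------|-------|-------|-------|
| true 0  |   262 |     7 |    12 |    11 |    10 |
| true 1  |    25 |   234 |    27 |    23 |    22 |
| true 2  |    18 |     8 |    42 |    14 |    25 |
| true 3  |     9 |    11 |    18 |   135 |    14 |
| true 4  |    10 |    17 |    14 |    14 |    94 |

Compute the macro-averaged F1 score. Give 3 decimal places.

0.658

Per-class F1 score (2·TP/(2·TP+FP+FN)):
  0: TP=262, FP=25+18+9+10=62, FN=7+12+11+10=40 → 524/626 = 0.8371
  1: TP=234, FP=7+8+11+17=43, FN=25+27+23+22=97 → 468/608 = 0.7697
  2: TP=42, FP=12+27+18+14=71, FN=18+8+14+25=65 → 84/220 = 0.3818
  3: TP=135, FP=11+23+14+14=62, FN=9+11+18+14=52 → 270/384 = 0.7031
  4: TP=94, FP=10+22+25+14=71, FN=10+17+14+14=55 → 188/314 = 0.5987
Macro-F1 score = mean = (0.8371 + 0.7697 + 0.3818 + 0.7031 + 0.5987) / 5 = 0.658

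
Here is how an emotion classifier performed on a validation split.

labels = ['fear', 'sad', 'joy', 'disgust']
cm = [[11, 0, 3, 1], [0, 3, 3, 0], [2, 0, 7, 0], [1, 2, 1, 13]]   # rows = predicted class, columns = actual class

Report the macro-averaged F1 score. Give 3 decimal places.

0.688

Per-class F1 score (2·TP/(2·TP+FP+FN)):
  fear: TP=11, FP=0+3+1=4, FN=0+2+1=3 → 22/29 = 0.7586
  sad: TP=3, FP=0+3+0=3, FN=0+0+2=2 → 6/11 = 0.5455
  joy: TP=7, FP=2+0+0=2, FN=3+3+1=7 → 14/23 = 0.6087
  disgust: TP=13, FP=1+2+1=4, FN=1+0+0=1 → 26/31 = 0.8387
Macro-F1 score = mean = (0.7586 + 0.5455 + 0.6087 + 0.8387) / 4 = 0.688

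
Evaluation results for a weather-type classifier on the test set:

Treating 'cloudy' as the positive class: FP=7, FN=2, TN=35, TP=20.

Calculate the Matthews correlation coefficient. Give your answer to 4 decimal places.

0.7140

MCC = (TP·TN − FP·FN) / √((TP+FP)(TP+FN)(TN+FP)(TN+FN))
Numerator = 20·35 − 7·2 = 686
Denominator = √(27·22·42·37) = √923076 = 960.7684
MCC = 686 / 960.7684 = 0.7140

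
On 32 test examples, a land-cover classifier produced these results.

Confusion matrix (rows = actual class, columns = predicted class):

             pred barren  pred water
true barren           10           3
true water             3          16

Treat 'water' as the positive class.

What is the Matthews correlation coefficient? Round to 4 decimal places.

0.6113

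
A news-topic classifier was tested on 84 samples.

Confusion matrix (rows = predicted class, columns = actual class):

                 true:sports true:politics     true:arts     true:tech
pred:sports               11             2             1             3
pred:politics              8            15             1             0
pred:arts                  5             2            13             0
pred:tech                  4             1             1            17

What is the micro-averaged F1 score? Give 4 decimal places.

0.6667

Micro-averaging pools counts across classes: ΣTP=56, ΣFP=28, ΣFN=28.
Micro-F1 score = 2·TP/(2·TP+FP+FN) on pooled counts = 0.6667 (equals overall accuracy in single-label multiclass).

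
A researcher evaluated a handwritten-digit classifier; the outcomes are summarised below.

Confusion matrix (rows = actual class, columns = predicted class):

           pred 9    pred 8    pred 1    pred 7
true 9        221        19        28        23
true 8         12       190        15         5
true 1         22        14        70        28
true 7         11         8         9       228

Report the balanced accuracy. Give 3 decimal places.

Balanced accuracy = mean of per-class recall.
  9: recall = 221/291 = 0.7595
  8: recall = 190/222 = 0.8559
  1: recall = 70/134 = 0.5224
  7: recall = 228/256 = 0.8906
Mean = (0.7595 + 0.8559 + 0.5224 + 0.8906) / 4 = 0.757

0.757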